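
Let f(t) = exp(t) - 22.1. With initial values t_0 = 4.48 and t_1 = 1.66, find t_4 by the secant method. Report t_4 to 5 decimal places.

2.72089

f(t_0) = 66.134673, f(t_1) = -16.840689
t_2 = 1.660000 - (-16.840689)·(1.660000 - 4.480000)/(-16.840689 - (66.134673)) = 2.232348; f(t_2) = -12.778277
t_3 = 2.232348 - (-12.778277)·(2.232348 - 1.660000)/(-12.778277 - (-16.840689)) = 4.032661; f(t_3) = 34.310806
t_4 = 4.032661 - (34.310806)·(4.032661 - 2.232348)/(34.310806 - (-12.778277)) = 2.720888; f(t_4) = -6.906199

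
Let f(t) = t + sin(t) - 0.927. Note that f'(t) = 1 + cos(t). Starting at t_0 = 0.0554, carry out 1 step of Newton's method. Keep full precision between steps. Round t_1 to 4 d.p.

0.4638

t_0 = 0.055400: f = -0.816228, f' = 1.998466 → t_1 = 0.055400 - (-0.816228)/(1.998466) = 0.463827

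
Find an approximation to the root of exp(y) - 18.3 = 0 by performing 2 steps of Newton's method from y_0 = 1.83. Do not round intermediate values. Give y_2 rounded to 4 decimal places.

f'(y) = exp(y)
y_0 = 1.830000: f = -12.066113, f' = 6.233887 → y_1 = 1.830000 - (-12.066113)/(6.233887) = 3.765568
y_1 = 3.765568: f = 24.888242, f' = 43.188242 → y_2 = 3.765568 - (24.888242)/(43.188242) = 3.189295

3.1893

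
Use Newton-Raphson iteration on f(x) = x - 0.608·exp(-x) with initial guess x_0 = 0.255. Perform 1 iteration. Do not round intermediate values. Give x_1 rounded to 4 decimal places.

0.4019

f'(x) = 1 + 0.608·exp(-x)
x_0 = 0.255000: f = -0.216149, f' = 1.471149 → x_1 = 0.255000 - (-0.216149)/(1.471149) = 0.401925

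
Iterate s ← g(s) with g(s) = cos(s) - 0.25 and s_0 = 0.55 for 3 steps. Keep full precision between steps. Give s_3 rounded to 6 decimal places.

s_1 = g(0.550000) = 0.602525
s_2 = g(0.602525) = 0.573908
s_3 = g(0.573908) = 0.589786

0.589786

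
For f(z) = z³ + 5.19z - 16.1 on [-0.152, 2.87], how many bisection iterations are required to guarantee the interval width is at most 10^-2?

9

Initial width b − a = 2.87 − -0.152 = 3.022000.
After n steps the width is (b−a)/2^n; need (b−a)/2^n ≤ 10^-2.
So n ≥ log₂(3.022000/10^-2) = log₂(302.2000) ≈ 8.2394.
Hence n = 9.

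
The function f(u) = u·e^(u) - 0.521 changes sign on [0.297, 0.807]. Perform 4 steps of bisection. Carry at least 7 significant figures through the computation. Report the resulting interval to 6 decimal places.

f(0.297000) = -0.121293, f(0.807000) = 1.287628 (opposite signs)
step 1: m = 0.552000, f(m) = 0.437671 > 0 → root in [0.297000, 0.552000]
step 2: m = 0.424500, f(m) = 0.127987 > 0 → root in [0.297000, 0.424500]
step 3: m = 0.360750, f(m) = -0.003538 < 0 → root in [0.360750, 0.424500]
step 4: m = 0.392625, f(m) = 0.060424 > 0 → root in [0.360750, 0.392625]

[0.360750, 0.392625]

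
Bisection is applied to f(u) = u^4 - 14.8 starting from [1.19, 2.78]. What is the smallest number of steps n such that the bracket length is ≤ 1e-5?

Initial width b − a = 2.78 − 1.19 = 1.590000.
After n steps the width is (b−a)/2^n; need (b−a)/2^n ≤ 1e-5.
So n ≥ log₂(1.590000/1e-5) = log₂(159000.0000) ≈ 17.2787.
Hence n = 18.

18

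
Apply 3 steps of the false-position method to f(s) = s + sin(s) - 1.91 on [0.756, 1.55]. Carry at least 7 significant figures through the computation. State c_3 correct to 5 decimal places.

1.04530

False-position update: c = (a·f(b) − b·f(a))/(f(b) − f(a)); replace the endpoint whose sign matches f(c).
f(0.756000) = -0.467983, f(1.550000) = 0.639784
step 1: c = 1.091430, f(c) = 0.068718 > 0 → new bracket [0.756000, 1.091430]
step 2: c = 1.048483, f(c) = 0.005150 > 0 → new bracket [0.756000, 1.048483]
step 3: c = 1.045299, f(c) = 0.000374 > 0 → new bracket [0.756000, 1.045299]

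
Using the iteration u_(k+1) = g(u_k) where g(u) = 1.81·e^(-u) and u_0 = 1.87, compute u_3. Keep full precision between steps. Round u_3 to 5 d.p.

0.46022

u_1 = g(1.870000) = 0.278964
u_2 = g(0.278964) = 1.369387
u_3 = g(1.369387) = 0.460216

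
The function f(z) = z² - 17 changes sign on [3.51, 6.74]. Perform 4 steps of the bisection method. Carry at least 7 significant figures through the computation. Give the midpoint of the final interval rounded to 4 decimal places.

f(3.510000) = -4.679900, f(6.740000) = 28.427600 (opposite signs)
step 1: m = 5.125000, f(m) = 9.265625 > 0 → root in [3.510000, 5.125000]
step 2: m = 4.317500, f(m) = 1.640806 > 0 → root in [3.510000, 4.317500]
step 3: m = 3.913750, f(m) = -1.682561 < 0 → root in [3.913750, 4.317500]
step 4: m = 4.115625, f(m) = -0.061631 < 0 → root in [4.115625, 4.317500]
Midpoint of [4.115625, 4.317500] = 4.216563

4.2166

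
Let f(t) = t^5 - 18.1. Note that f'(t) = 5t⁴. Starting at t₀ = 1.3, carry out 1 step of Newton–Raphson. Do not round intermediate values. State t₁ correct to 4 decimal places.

2.3075

t_0 = 1.300000: f = -14.387070, f' = 14.280500 → t_1 = 1.300000 - (-14.387070)/(14.280500) = 2.307463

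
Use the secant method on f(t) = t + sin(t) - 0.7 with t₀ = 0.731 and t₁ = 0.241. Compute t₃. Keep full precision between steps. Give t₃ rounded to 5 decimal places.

f(t_0) = 0.698614, f(t_1) = -0.220326
t_2 = 0.241000 - (-0.220326)·(0.241000 - 0.731000)/(-0.220326 - (0.698614)) = 0.358483; f(t_2) = 0.009337
t_3 = 0.358483 - (0.009337)·(0.358483 - 0.241000)/(0.009337 - (-0.220326)) = 0.353707; f(t_3) = 0.000084

0.35371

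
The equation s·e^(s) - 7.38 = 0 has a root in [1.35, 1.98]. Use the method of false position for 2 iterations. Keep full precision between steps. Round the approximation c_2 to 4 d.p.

1.5414

f(1.350000) = -2.172476, f(1.980000) = 6.960631
step 1: c = 1.499857, f(c) = -0.659069 < 0 → new bracket [1.499857, 1.980000]
step 2: c = 1.541387, f(c) = -0.180080 < 0 → new bracket [1.541387, 1.980000]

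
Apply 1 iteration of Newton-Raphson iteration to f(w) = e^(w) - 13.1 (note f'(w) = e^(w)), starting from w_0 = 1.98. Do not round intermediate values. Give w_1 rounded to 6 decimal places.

Newton update: w ← w − f(w)/f'(w).
w_0 = 1.980000: f = -5.857257, f' = 7.242743 → w_1 = 1.980000 - (-5.857257)/(7.242743) = 2.788707

2.788707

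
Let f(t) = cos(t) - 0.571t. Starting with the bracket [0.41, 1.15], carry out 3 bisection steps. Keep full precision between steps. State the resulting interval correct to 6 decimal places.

f(0.410000) = 0.683011, f(1.150000) = -0.248163 (opposite signs)
step 1: m = 0.780000, f(m) = 0.265534 > 0 → root in [0.780000, 1.150000]
step 2: m = 0.965000, f(m) = 0.018402 > 0 → root in [0.965000, 1.150000]
step 3: m = 1.057500, f(m) = -0.112781 < 0 → root in [0.965000, 1.057500]

[0.965000, 1.057500]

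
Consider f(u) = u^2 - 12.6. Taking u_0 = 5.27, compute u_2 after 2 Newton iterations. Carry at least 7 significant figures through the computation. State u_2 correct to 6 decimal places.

Newton update: u ← u − f(u)/f'(u).
f'(u) = 2u
u_0 = 5.270000: f = 15.172900, f' = 10.540000 → u_1 = 5.270000 - (15.172900)/(10.540000) = 3.830446
u_1 = 3.830446: f = 2.072316, f' = 7.660892 → u_2 = 3.830446 - (2.072316)/(7.660892) = 3.559940

3.559940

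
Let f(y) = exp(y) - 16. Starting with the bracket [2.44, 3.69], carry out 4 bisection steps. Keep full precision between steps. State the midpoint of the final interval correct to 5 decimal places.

f(2.440000) = -4.526959, f(3.690000) = 24.044847 (opposite signs)
step 1: m = 3.065000, f(m) = 5.434462 > 0 → root in [2.440000, 3.065000]
step 2: m = 2.752500, f(m) = -0.318213 < 0 → root in [2.752500, 3.065000]
step 3: m = 2.908750, f(m) = 2.333867 > 0 → root in [2.752500, 2.908750]
step 4: m = 2.830625, f(m) = 0.956055 > 0 → root in [2.752500, 2.830625]
Midpoint of [2.752500, 2.830625] = 2.791562

2.79156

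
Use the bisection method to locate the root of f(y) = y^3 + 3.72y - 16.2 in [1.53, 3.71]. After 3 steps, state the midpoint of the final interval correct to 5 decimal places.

1.93875

f(1.530000) = -6.926823, f(3.710000) = 48.666011 (opposite signs)
step 1: m = 2.620000, f(m) = 11.531128 > 0 → root in [1.530000, 2.620000]
step 2: m = 2.075000, f(m) = 0.453172 > 0 → root in [1.530000, 2.075000]
step 3: m = 1.802500, f(m) = -3.638366 < 0 → root in [1.802500, 2.075000]
Midpoint of [1.802500, 2.075000] = 1.938750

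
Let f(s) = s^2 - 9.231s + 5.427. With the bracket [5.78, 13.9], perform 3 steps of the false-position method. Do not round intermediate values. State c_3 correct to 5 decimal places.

8.33120

f(5.780000) = -14.519780, f(13.900000) = 70.326100
step 1: c = 7.169586, f(c) = -9.352487 < 0 → new bracket [7.169586, 13.900000]
step 2: c = 7.959586, f(c) = -4.692929 < 0 → new bracket [7.959586, 13.900000]
step 3: c = 8.331198, f(c) = -2.069432 < 0 → new bracket [8.331198, 13.900000]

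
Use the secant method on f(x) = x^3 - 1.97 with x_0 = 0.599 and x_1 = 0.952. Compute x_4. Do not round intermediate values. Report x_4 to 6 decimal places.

f(x_0) = -1.755078, f(x_1) = -1.107199
x_2 = 0.952000 - (-1.107199)·(0.952000 - 0.599000)/(-1.107199 - (-1.755078)) = 1.555262; f(x_2) = 1.791929
x_3 = 1.555262 - (1.791929)·(1.555262 - 0.952000)/(1.791929 - (-1.107199)) = 1.182390; f(x_3) = -0.316963
x_4 = 1.182390 - (-0.316963)·(1.182390 - 1.555262)/(-0.316963 - (1.791929)) = 1.238432; f(x_4) = -0.070598

1.238432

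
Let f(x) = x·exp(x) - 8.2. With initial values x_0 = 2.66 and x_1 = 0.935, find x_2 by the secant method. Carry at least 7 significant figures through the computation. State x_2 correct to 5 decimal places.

f(x_0) = 29.828129, f(x_1) = -5.818355
x_2 = 0.935000 - (-5.818355)·(0.935000 - 2.660000)/(-5.818355 - (29.828129)) = 1.216561; f(x_2) = -4.093426

1.21656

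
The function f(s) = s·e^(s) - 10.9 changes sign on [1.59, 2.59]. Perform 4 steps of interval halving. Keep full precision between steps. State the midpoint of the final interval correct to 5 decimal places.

f(1.590000) = -3.103039, f(2.590000) = 23.624108 (opposite signs)
step 1: m = 2.090000, f(m) = 5.997473 > 0 → root in [1.590000, 2.090000]
step 2: m = 1.840000, f(m) = 0.685630 > 0 → root in [1.590000, 1.840000]
step 3: m = 1.715000, f(m) = -1.370301 < 0 → root in [1.715000, 1.840000]
step 4: m = 1.777500, f(m) = -0.385998 < 0 → root in [1.777500, 1.840000]
Midpoint of [1.777500, 1.840000] = 1.808750

1.80875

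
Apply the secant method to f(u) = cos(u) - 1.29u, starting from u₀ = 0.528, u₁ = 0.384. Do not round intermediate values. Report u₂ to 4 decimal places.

f(u_0) = 0.182696, f(u_1) = 0.431814
u_2 = 0.384000 - (0.431814)·(0.384000 - 0.528000)/(0.431814 - (0.182696)) = 0.633606; f(u_2) = -0.011454

0.6336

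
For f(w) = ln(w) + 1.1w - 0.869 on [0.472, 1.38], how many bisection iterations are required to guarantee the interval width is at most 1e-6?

Initial width b − a = 1.38 − 0.472 = 0.908000.
After n steps the width is (b−a)/2^n; need (b−a)/2^n ≤ 1e-6.
So n ≥ log₂(0.908000/1e-6) = log₂(908000.0000) ≈ 19.7923.
Hence n = 20.

20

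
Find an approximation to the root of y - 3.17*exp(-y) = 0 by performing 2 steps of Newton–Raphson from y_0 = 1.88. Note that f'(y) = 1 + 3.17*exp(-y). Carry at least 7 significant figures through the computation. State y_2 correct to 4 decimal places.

1.0732

y_0 = 1.880000: f = 1.396289, f' = 1.483711 → y_1 = 1.880000 - (1.396289)/(1.483711) = 0.938921
y_1 = 0.938921: f = -0.300707, f' = 2.239627 → y_2 = 0.938921 - (-0.300707)/(2.239627) = 1.073187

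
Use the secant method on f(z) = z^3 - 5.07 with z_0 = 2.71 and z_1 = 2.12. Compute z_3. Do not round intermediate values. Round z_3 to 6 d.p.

f(z_0) = 14.832511, f(z_1) = 4.458128
z_2 = 2.120000 - (4.458128)·(2.120000 - 2.710000)/(4.458128 - (14.832511)) = 1.866462; f(z_2) = 1.432162
z_3 = 1.866462 - (1.432162)·(1.866462 - 2.120000)/(1.432162 - (4.458128)) = 1.746465; f(z_3) = 0.256967

1.746465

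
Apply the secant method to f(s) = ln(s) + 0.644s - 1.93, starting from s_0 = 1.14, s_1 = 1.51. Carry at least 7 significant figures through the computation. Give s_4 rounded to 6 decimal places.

f(s_0) = -1.064812, f(s_1) = -0.545450
s_2 = 1.510000 - (-0.545450)·(1.510000 - 1.140000)/(-0.545450 - (-1.064812)) = 1.898586; f(s_2) = -0.066201
s_3 = 1.898586 - (-0.066201)·(1.898586 - 1.510000)/(-0.066201 - (-0.545450)) = 1.952263; f(s_3) = -0.003753
s_4 = 1.952263 - (-0.003753)·(1.952263 - 1.898586)/(-0.003753 - (-0.066201)) = 1.955489; f(s_4) = -0.000025

1.955489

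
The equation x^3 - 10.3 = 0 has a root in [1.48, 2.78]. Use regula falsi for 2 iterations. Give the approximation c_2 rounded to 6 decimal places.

2.128697

False-position update: c = (a·f(b) − b·f(a))/(f(b) − f(a)); replace the endpoint whose sign matches f(c).
f(1.480000) = -7.058208, f(2.780000) = 11.184952
step 1: c = 1.982965, f(c) = -2.502684 < 0 → new bracket [1.982965, 2.780000]
step 2: c = 2.128697, f(c) = -0.654127 < 0 → new bracket [2.128697, 2.780000]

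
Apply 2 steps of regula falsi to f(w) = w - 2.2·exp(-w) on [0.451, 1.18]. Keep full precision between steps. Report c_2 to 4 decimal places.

False-position update: c = (a·f(b) − b·f(a))/(f(b) − f(a)); replace the endpoint whose sign matches f(c).
f(0.451000) = -0.950380, f(1.180000) = 0.503987
step 1: c = 0.927377, f(c) = 0.057079 > 0 → new bracket [0.451000, 0.927377]
step 2: c = 0.900387, f(c) = 0.006280 > 0 → new bracket [0.451000, 0.900387]

0.9004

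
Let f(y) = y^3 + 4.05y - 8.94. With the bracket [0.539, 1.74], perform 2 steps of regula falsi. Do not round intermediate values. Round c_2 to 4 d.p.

1.4380

f(0.539000) = -6.600459, f(1.740000) = 3.375024
step 1: c = 1.333663, f(c) = -1.166532 < 0 → new bracket [1.333663, 1.740000]
step 2: c = 1.438034, f(c) = -0.142192 < 0 → new bracket [1.438034, 1.740000]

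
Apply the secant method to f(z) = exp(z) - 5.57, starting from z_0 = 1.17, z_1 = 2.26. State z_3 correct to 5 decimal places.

1.68087

Secant update: z_(k+1) = z_k − f(z_k)·(z_k − z_(k-1))/(f(z_k) − f(z_(k-1))).
f(z_0) = -2.348007, f(z_1) = 4.013089
z_2 = 2.260000 - (4.013089)·(2.260000 - 1.170000)/(4.013089 - (-2.348007)) = 1.572341; f(z_2) = -0.752088
z_3 = 1.572341 - (-0.752088)·(1.572341 - 2.260000)/(-0.752088 - (4.013089)) = 1.680874; f(z_3) = -0.199753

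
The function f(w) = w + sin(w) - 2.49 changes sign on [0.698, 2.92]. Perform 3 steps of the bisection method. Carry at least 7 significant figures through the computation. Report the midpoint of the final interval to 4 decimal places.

1.3924

f(0.698000) = -1.149313, f(2.920000) = 0.649784 (opposite signs)
step 1: m = 1.809000, f(m) = 0.290763 > 0 → root in [0.698000, 1.809000]
step 2: m = 1.253500, f(m) = -0.286418 < 0 → root in [1.253500, 1.809000]
step 3: m = 1.531250, f(m) = 0.040468 > 0 → root in [1.253500, 1.531250]
Midpoint of [1.253500, 1.531250] = 1.392375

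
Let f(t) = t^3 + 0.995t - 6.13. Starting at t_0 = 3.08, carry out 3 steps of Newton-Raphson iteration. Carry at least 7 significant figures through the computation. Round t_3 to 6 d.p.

f'(t) = 3t^2 + 0.995
t_0 = 3.080000: f = 26.152712, f' = 29.454200 → t_1 = 3.080000 - (26.152712)/(29.454200) = 2.192089
t_1 = 2.192089: f = 6.584671, f' = 15.410761 → t_2 = 2.192089 - (6.584671)/(15.410761) = 1.764811
t_2 = 1.764811: f = 1.122597, f' = 10.338677 → t_3 = 1.764811 - (1.122597)/(10.338677) = 1.656229

1.656229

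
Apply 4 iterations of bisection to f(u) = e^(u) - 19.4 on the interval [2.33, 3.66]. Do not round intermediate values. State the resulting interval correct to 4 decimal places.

f(2.330000) = -9.122058, f(3.660000) = 19.461343 (opposite signs)
step 1: m = 2.995000, f(m) = 0.585360 > 0 → root in [2.330000, 2.995000]
step 2: m = 2.662500, f(m) = -5.067925 < 0 → root in [2.662500, 2.995000]
step 3: m = 2.828750, f(m) = -2.475708 < 0 → root in [2.828750, 2.995000]
step 4: m = 2.911875, f(m) = -1.008750 < 0 → root in [2.911875, 2.995000]

[2.9119, 2.9950]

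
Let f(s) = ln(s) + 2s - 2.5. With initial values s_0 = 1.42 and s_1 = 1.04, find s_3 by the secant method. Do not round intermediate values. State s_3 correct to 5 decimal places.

1.17112

Secant update: s_(k+1) = s_k − f(s_k)·(s_k − s_(k-1))/(f(s_k) − f(s_(k-1))).
f(s_0) = 0.690657, f(s_1) = -0.380779
s_2 = 1.040000 - (-0.380779)·(1.040000 - 1.420000)/(-0.380779 - (0.690657)) = 1.175049; f(s_2) = 0.011407
s_3 = 1.175049 - (0.011407)·(1.175049 - 1.040000)/(0.011407 - (-0.380779)) = 1.171121; f(s_3) = 0.000203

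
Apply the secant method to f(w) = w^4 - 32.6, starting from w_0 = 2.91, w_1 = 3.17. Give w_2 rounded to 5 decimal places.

2.56262

f(w_0) = 39.108718, f(w_1) = 68.380391
w_2 = 3.170000 - (68.380391)·(3.170000 - 2.910000)/(68.380391 - (39.108718)) = 2.562624; f(w_2) = 10.526061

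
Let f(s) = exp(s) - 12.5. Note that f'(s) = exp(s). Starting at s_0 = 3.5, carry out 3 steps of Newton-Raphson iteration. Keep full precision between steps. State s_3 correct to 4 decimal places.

s_0 = 3.500000: f = 20.615452, f' = 33.115452 → s_1 = 3.500000 - (20.615452)/(33.115452) = 2.877467
s_1 = 2.877467: f = 5.269212, f' = 17.769212 → s_2 = 2.877467 - (5.269212)/(17.769212) = 2.580931
s_2 = 2.580931: f = 0.709434, f' = 13.209434 → s_3 = 2.580931 - (0.709434)/(13.209434) = 2.527225

2.5272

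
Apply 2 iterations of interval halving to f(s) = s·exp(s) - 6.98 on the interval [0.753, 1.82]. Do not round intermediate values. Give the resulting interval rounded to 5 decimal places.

f(0.753000) = -5.381110, f(1.820000) = 4.252782 (opposite signs)
step 1: m = 1.286500, f(m) = -2.322749 < 0 → root in [1.286500, 1.820000]
step 2: m = 1.553250, f(m) = 0.361914 > 0 → root in [1.286500, 1.553250]

[1.28650, 1.55325]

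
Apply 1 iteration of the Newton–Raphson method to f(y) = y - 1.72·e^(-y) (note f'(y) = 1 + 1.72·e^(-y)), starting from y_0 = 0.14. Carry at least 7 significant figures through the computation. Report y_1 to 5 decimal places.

y_0 = 0.140000: f = -1.355296, f' = 2.495296 → y_1 = 0.140000 - (-1.355296)/(2.495296) = 0.683140

0.68314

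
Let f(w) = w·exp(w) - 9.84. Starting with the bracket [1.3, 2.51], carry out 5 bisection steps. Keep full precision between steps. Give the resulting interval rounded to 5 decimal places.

[1.71594, 1.75375]

f(1.300000) = -5.069914, f(2.510000) = 21.045374 (opposite signs)
step 1: m = 1.905000, f(m) = 2.960472 > 0 → root in [1.300000, 1.905000]
step 2: m = 1.602500, f(m) = -1.882898 < 0 → root in [1.602500, 1.905000]
step 3: m = 1.753750, f(m) = 0.290051 > 0 → root in [1.602500, 1.753750]
step 4: m = 1.678125, f(m) = -0.852793 < 0 → root in [1.678125, 1.753750]
step 5: m = 1.715937, f(m) = -0.296149 < 0 → root in [1.715937, 1.753750]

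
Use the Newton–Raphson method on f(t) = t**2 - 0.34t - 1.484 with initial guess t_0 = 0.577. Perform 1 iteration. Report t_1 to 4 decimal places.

2.2321

f'(t) = 2t - 0.34
t_0 = 0.577000: f = -1.347251, f' = 0.814000 → t_1 = 0.577000 - (-1.347251)/(0.814000) = 2.232100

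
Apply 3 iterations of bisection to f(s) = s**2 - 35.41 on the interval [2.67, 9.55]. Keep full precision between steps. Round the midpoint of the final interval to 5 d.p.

f(2.670000) = -28.281100, f(9.550000) = 55.792500 (opposite signs)
step 1: m = 6.110000, f(m) = 1.922100 > 0 → root in [2.670000, 6.110000]
step 2: m = 4.390000, f(m) = -16.137900 < 0 → root in [4.390000, 6.110000]
step 3: m = 5.250000, f(m) = -7.847500 < 0 → root in [5.250000, 6.110000]
Midpoint of [5.250000, 6.110000] = 5.680000

5.68000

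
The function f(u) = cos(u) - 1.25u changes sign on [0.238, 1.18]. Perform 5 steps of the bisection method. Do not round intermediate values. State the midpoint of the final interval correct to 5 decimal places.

f(0.238000) = 0.674311, f(1.180000) = -1.094075 (opposite signs)
step 1: m = 0.709000, f(m) = -0.127237 < 0 → root in [0.238000, 0.709000]
step 2: m = 0.473500, f(m) = 0.298103 > 0 → root in [0.473500, 0.709000]
step 3: m = 0.591250, f(m) = 0.091182 > 0 → root in [0.591250, 0.709000]
step 4: m = 0.650125, f(m) = -0.016648 < 0 → root in [0.591250, 0.650125]
step 5: m = 0.620687, f(m) = 0.037619 > 0 → root in [0.620687, 0.650125]
Midpoint of [0.620687, 0.650125] = 0.635406

0.63541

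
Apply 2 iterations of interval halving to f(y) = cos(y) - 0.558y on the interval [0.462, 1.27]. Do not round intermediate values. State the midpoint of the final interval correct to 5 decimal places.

0.96700

f(0.462000) = 0.637367, f(1.270000) = -0.412379 (opposite signs)
step 1: m = 0.866000, f(m) = 0.164651 > 0 → root in [0.866000, 1.270000]
step 2: m = 1.068000, f(m) = -0.114066 < 0 → root in [0.866000, 1.068000]
Midpoint of [0.866000, 1.068000] = 0.967000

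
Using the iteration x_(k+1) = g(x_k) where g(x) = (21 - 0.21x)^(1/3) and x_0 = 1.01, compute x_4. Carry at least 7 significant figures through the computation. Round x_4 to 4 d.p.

x_1 = g(1.010000) = 2.749604
x_2 = g(2.749604) = 2.733402
x_3 = g(2.733402) = 2.733554
x_4 = g(2.733554) = 2.733553

2.7336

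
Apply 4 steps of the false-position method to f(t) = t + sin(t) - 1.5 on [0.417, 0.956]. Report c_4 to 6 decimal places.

0.789796

False-position update: c = (a·f(b) − b·f(a))/(f(b) − f(a)); replace the endpoint whose sign matches f(c).
f(0.417000) = -0.677981, f(0.956000) = 0.272891
step 1: c = 0.801312, f(c) = 0.019582 > 0 → new bracket [0.417000, 0.801312]
step 2: c = 0.790524, f(c) = 0.001246 > 0 → new bracket [0.417000, 0.790524]
step 3: c = 0.789839, f(c) = 0.000079 > 0 → new bracket [0.417000, 0.789839]
step 4: c = 0.789796, f(c) = 0.000005 > 0 → new bracket [0.417000, 0.789796]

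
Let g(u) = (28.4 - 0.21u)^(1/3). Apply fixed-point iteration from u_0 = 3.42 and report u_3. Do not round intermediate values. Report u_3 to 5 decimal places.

3.02804

u_1 = g(3.420000) = 3.025042
u_2 = g(3.025042) = 3.028060
u_3 = g(3.028060) = 3.028037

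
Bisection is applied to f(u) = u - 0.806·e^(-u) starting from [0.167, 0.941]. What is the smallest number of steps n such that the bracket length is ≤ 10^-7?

23

Initial width b − a = 0.941 − 0.167 = 0.774000.
After n steps the width is (b−a)/2^n; need (b−a)/2^n ≤ 10^-7.
So n ≥ log₂(0.774000/10^-7) = log₂(7740000.0000) ≈ 22.8839.
Hence n = 23.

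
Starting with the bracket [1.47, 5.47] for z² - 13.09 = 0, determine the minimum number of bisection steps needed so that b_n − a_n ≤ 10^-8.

29

Initial width b − a = 5.47 − 1.47 = 4.000000.
After n steps the width is (b−a)/2^n; need (b−a)/2^n ≤ 10^-8.
So n ≥ log₂(4.000000/10^-8) = log₂(400000000.0000) ≈ 28.5754.
Hence n = 29.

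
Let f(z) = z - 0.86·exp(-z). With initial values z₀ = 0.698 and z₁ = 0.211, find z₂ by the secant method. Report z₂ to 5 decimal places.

0.52390

f(z_0) = 0.270082, f(z_1) = -0.485406
z_2 = 0.211000 - (-0.485406)·(0.211000 - 0.698000)/(-0.485406 - (0.270082)) = 0.523901; f(z_2) = 0.014604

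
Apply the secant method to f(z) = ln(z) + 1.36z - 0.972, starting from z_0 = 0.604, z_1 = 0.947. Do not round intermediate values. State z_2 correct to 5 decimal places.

f(z_0) = -0.654741, f(z_1) = 0.261464
z_2 = 0.947000 - (0.261464)·(0.947000 - 0.604000)/(0.261464 - (-0.654741)) = 0.849116; f(z_2) = 0.019237

0.84912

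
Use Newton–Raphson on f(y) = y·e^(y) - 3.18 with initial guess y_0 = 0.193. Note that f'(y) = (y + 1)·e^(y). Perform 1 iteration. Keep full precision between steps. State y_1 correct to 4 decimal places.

Newton update: y ← y − f(y)/f'(y).
y_0 = 0.193000: f = -2.945914, f' = 1.446969 → y_1 = 0.193000 - (-2.945914)/(1.446969) = 2.228920

2.2289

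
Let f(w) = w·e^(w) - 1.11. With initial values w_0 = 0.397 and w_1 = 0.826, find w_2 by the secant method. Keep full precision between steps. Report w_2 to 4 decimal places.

f(w_0) = -0.519520, f(w_1) = 0.776719
w_2 = 0.826000 - (0.776719)·(0.826000 - 0.397000)/(0.776719 - (-0.519520)) = 0.568939; f(w_2) = -0.105031

0.5689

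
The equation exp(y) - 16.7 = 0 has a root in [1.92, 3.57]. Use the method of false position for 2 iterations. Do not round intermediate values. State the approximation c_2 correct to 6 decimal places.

2.702893

f(1.920000) = -9.879042, f(3.570000) = 18.816593
step 1: c = 2.488045, f(c) = -4.662278 < 0 → new bracket [2.488045, 3.570000]
step 2: c = 2.702893, f(c) = -1.777165 < 0 → new bracket [2.702893, 3.570000]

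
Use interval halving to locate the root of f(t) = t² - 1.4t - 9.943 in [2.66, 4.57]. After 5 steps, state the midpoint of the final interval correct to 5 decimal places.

f(2.660000) = -6.591400, f(4.570000) = 4.543900 (opposite signs)
step 1: m = 3.615000, f(m) = -1.935775 < 0 → root in [3.615000, 4.570000]
step 2: m = 4.092500, f(m) = 1.076056 > 0 → root in [3.615000, 4.092500]
step 3: m = 3.853750, f(m) = -0.486861 < 0 → root in [3.853750, 4.092500]
step 4: m = 3.973125, f(m) = 0.280347 > 0 → root in [3.853750, 3.973125]
step 5: m = 3.913438, f(m) = -0.106819 < 0 → root in [3.913438, 3.973125]
Midpoint of [3.913438, 3.973125] = 3.943281

3.94328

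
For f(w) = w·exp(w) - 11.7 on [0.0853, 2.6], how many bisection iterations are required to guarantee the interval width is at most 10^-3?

12

Initial width b − a = 2.6 − 0.0853 = 2.514700.
After n steps the width is (b−a)/2^n; need (b−a)/2^n ≤ 10^-3.
So n ≥ log₂(2.514700/10^-3) = log₂(2514.7000) ≈ 11.2962.
Hence n = 12.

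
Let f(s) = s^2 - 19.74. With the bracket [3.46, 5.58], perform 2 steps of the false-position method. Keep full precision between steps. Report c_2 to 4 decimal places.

4.4288

False-position update: c = (a·f(b) − b·f(a))/(f(b) − f(a)); replace the endpoint whose sign matches f(c).
f(3.460000) = -7.768400, f(5.580000) = 11.396400
step 1: c = 4.319336, f(c) = -1.083334 < 0 → new bracket [4.319336, 5.580000]
step 2: c = 4.428771, f(c) = -0.125985 < 0 → new bracket [4.428771, 5.580000]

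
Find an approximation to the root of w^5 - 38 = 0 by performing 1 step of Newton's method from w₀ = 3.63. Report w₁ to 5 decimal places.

f'(w) = 5w⁴
w_0 = 3.630000: f = 592.279418, f' = 868.153468 → w_1 = 3.630000 - (592.279418)/(868.153468) = 2.947771

2.94777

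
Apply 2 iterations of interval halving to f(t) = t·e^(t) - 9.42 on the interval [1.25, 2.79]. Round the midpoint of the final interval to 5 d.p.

f(1.250000) = -5.057071, f(2.790000) = 36.004045 (opposite signs)
step 1: m = 2.020000, f(m) = 5.807416 > 0 → root in [1.250000, 2.020000]
step 2: m = 1.635000, f(m) = -1.033336 < 0 → root in [1.635000, 2.020000]
Midpoint of [1.635000, 2.020000] = 1.827500

1.82750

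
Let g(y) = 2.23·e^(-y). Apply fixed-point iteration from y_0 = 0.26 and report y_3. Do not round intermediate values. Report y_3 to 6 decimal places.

1.495503

y_1 = g(0.260000) = 1.719445
y_2 = g(1.719445) = 0.399539
y_3 = g(0.399539) = 1.495503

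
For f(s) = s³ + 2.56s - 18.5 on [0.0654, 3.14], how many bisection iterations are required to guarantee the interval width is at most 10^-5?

Initial width b − a = 3.14 − 0.0654 = 3.074600.
After n steps the width is (b−a)/2^n; need (b−a)/2^n ≤ 10^-5.
So n ≥ log₂(3.074600/10^-5) = log₂(307460.0000) ≈ 18.2300.
Hence n = 19.

19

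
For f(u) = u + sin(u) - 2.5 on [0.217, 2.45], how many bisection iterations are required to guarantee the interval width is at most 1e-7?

Initial width b − a = 2.45 − 0.217 = 2.233000.
After n steps the width is (b−a)/2^n; need (b−a)/2^n ≤ 1e-7.
So n ≥ log₂(2.233000/1e-7) = log₂(22330000.0000) ≈ 24.4125.
Hence n = 25.

25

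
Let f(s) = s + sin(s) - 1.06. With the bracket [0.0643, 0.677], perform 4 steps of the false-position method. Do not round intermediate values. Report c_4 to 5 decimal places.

False-position update: c = (a·f(b) − b·f(a))/(f(b) − f(a)); replace the endpoint whose sign matches f(c).
f(0.064300) = -0.931444, f(0.677000) = 0.243457
step 1: c = 0.550039, f(c) = 0.012760 > 0 → new bracket [0.064300, 0.550039]
step 2: c = 0.543475, f(c) = 0.000588 > 0 → new bracket [0.064300, 0.543475]
step 3: c = 0.543172, f(c) = 0.000027 > 0 → new bracket [0.064300, 0.543172]
step 4: c = 0.543159, f(c) = 0.000001 > 0 → new bracket [0.064300, 0.543159]

0.54316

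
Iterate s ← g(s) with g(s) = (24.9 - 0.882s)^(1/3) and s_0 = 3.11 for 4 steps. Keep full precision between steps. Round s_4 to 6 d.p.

s_1 = g(3.110000) = 2.808688
s_2 = g(2.808688) = 2.819873
s_3 = g(2.819873) = 2.819459
s_4 = g(2.819459) = 2.819475

2.819475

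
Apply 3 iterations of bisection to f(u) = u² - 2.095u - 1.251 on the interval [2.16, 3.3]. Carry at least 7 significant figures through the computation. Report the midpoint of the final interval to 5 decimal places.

f(2.160000) = -1.110600, f(3.300000) = 2.725500 (opposite signs)
step 1: m = 2.730000, f(m) = 0.482550 > 0 → root in [2.160000, 2.730000]
step 2: m = 2.445000, f(m) = -0.395250 < 0 → root in [2.445000, 2.730000]
step 3: m = 2.587500, f(m) = 0.023344 > 0 → root in [2.445000, 2.587500]
Midpoint of [2.445000, 2.587500] = 2.516250

2.51625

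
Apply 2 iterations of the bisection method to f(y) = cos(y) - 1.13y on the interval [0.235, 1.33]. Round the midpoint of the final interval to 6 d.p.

0.645625

f(0.235000) = 0.706964, f(1.330000) = -1.264424 (opposite signs)
step 1: m = 0.782500, f(m) = -0.175072 < 0 → root in [0.235000, 0.782500]
step 2: m = 0.508750, f(m) = 0.298467 > 0 → root in [0.508750, 0.782500]
Midpoint of [0.508750, 0.782500] = 0.645625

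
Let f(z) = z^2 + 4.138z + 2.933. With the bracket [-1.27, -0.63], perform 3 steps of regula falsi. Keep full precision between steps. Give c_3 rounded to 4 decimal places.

-0.9086

f(-1.270000) = -0.709360, f(-0.630000) = 0.722960
step 1: c = -0.953038, f(c) = -0.102391 < 0 → new bracket [-0.953038, -0.630000]
step 2: c = -0.912963, f(c) = -0.011340 < 0 → new bracket [-0.912963, -0.630000]
step 3: c = -0.908593, f(c) = -0.001217 < 0 → new bracket [-0.908593, -0.630000]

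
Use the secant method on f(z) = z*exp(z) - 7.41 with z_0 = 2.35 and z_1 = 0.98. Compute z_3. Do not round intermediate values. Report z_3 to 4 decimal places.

1.7034

f(z_0) = 17.231089, f(z_1) = -4.798833
z_2 = 0.980000 - (-4.798833)·(0.980000 - 2.350000)/(-4.798833 - (17.231089)) = 1.278431; f(z_2) = -2.819157
z_3 = 1.278431 - (-2.819157)·(1.278431 - 0.980000)/(-2.819157 - (-4.798833)) = 1.703410; f(z_3) = 1.946233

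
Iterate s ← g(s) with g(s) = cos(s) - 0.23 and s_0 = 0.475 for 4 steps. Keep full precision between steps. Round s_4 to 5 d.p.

0.58560

s_1 = g(0.475000) = 0.659293
s_2 = g(0.659293) = 0.560426
s_3 = g(0.560426) = 0.617029
s_4 = g(0.617029) = 0.585601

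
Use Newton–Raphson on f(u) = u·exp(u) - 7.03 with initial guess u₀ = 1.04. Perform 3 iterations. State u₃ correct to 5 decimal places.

1.52757

Newton update: u ← u − f(u)/f'(u).
f'(u) = (u + 1)·exp(u)
u_0 = 1.040000: f = -4.087614, f' = 5.771603 → u_1 = 1.040000 - (-4.087614)/(5.771603) = 1.748229
u_1 = 1.748229: f = 3.012556, f' = 15.786975 → u_2 = 1.748229 - (3.012556)/(15.786975) = 1.557403
u_2 = 1.557403: f = 0.362182, f' = 12.138662 → u_3 = 1.557403 - (0.362182)/(12.138662) = 1.527566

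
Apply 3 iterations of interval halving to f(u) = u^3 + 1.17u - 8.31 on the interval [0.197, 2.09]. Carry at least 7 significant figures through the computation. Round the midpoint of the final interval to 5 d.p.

f(0.197000) = -8.071865, f(2.090000) = 3.264629 (opposite signs)
step 1: m = 1.143500, f(m) = -5.476873 < 0 → root in [1.143500, 2.090000]
step 2: m = 1.616750, f(m) = -2.192411 < 0 → root in [1.616750, 2.090000]
step 3: m = 1.853375, f(m) = 0.224790 > 0 → root in [1.616750, 1.853375]
Midpoint of [1.616750, 1.853375] = 1.735062

1.73506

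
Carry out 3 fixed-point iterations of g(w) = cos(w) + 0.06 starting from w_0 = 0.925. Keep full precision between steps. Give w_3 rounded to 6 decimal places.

0.720835

w_1 = g(0.925000) = 0.661835
w_2 = g(0.661835) = 0.848866
w_3 = g(0.848866) = 0.720835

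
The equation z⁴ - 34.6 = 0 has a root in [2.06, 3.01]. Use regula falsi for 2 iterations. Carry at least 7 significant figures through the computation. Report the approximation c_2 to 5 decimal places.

f(2.060000) = -16.591859, f(3.010000) = 47.485412
step 1: c = 2.305988, f(c) = -6.323316 < 0 → new bracket [2.305988, 3.010000]
step 2: c = 2.388720, f(c) = -2.041749 < 0 → new bracket [2.388720, 3.010000]

2.38872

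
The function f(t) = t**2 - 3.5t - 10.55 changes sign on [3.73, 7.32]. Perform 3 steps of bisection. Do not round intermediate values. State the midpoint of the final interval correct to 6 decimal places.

5.300625

f(3.730000) = -9.692100, f(7.320000) = 17.412400 (opposite signs)
step 1: m = 5.525000, f(m) = 0.638125 > 0 → root in [3.730000, 5.525000]
step 2: m = 4.627500, f(m) = -5.332494 < 0 → root in [4.627500, 5.525000]
step 3: m = 5.076250, f(m) = -2.548561 < 0 → root in [5.076250, 5.525000]
Midpoint of [5.076250, 5.525000] = 5.300625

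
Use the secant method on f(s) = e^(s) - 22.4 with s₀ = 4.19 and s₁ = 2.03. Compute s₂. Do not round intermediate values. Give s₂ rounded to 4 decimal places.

2.5768

f(s_0) = 43.622791, f(s_1) = -14.785914
s_2 = 2.030000 - (-14.785914)·(2.030000 - 4.190000)/(-14.785914 - (43.622791)) = 2.576795; f(s_2) = -9.245094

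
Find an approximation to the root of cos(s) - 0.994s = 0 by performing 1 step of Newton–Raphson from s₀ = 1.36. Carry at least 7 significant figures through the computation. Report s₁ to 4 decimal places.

f'(s) = -sin(s) - 0.994
s_0 = 1.360000: f = -1.142601, f' = -1.971865 → s_1 = 1.360000 - (-1.142601)/(-1.971865) = 0.780548

0.7805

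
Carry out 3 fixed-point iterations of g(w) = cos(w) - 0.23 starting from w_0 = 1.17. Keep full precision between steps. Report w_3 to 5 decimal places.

0.49676

w_1 = g(1.170000) = 0.160152
w_2 = g(0.160152) = 0.757203
w_3 = g(0.757203) = 0.496760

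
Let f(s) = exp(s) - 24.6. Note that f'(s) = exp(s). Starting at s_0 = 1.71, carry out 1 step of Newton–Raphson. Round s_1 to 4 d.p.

Newton update: s ← s − f(s)/f'(s).
s_0 = 1.710000: f = -19.071039, f' = 5.528961 → s_1 = 1.710000 - (-19.071039)/(5.528961) = 5.159298

5.1593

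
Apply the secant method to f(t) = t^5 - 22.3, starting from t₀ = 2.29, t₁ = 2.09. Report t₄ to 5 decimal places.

f(t_0) = 40.676339, f(t_1) = 17.577822
t_2 = 2.090000 - (17.577822)·(2.090000 - 2.290000)/(17.577822 - (40.676339)) = 1.937801; f(t_2) = 5.024122
t_3 = 1.937801 - (5.024122)·(1.937801 - 2.090000)/(5.024122 - (17.577822)) = 1.876890; f(t_3) = 0.991307
t_4 = 1.876890 - (0.991307)·(1.876890 - 1.937801)/(0.991307 - (5.024122)) = 1.861917; f(t_4) = 0.076993

1.86192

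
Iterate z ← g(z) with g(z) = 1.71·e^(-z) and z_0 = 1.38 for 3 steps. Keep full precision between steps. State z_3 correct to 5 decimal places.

0.56234

z_1 = g(1.380000) = 0.430199
z_2 = g(0.430199) = 1.112149
z_3 = g(1.112149) = 0.562336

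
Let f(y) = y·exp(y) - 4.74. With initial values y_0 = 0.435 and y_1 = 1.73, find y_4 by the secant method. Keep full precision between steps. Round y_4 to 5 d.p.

f(y_0) = -4.067941, f(y_1) = 5.018331
y_2 = 1.730000 - (5.018331)·(1.730000 - 0.435000)/(5.018331 - (-4.067941)) = 1.014774; f(y_2) = -1.940503
y_3 = 1.014774 - (-1.940503)·(1.014774 - 1.730000)/(-1.940503 - (5.018331)) = 1.214218; f(y_3) = -0.650927
y_4 = 1.214218 - (-0.650927)·(1.214218 - 1.014774)/(-0.650927 - (-1.940503)) = 1.314890; f(y_4) = 0.157095

1.31489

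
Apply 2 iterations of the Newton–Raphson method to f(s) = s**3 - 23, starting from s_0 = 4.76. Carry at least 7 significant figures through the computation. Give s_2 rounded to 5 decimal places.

Newton update: s ← s − f(s)/f'(s).
f'(s) = 3s**2
s_0 = 4.760000: f = 84.850176, f' = 67.972800 → s_1 = 4.760000 - (84.850176)/(67.972800) = 3.511704
s_1 = 3.511704: f = 20.306561, f' = 36.996194 → s_2 = 3.511704 - (20.306561)/(36.996194) = 2.962822

2.96282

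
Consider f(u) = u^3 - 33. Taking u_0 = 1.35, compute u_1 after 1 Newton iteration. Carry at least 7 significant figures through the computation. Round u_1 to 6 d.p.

6.935665

f'(u) = 3u^2
u_0 = 1.350000: f = -30.539625, f' = 5.467500 → u_1 = 1.350000 - (-30.539625)/(5.467500) = 6.935665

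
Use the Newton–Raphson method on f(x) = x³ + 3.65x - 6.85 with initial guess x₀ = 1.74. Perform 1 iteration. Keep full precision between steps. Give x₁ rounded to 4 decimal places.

1.3655

f'(x) = 3x² + 3.65
x_0 = 1.740000: f = 4.769024, f' = 12.732800 → x_1 = 1.740000 - (4.769024)/(12.732800) = 1.365454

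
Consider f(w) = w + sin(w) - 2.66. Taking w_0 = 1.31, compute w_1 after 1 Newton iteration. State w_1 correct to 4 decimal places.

1.6151

Newton update: w ← w − f(w)/f'(w).
f'(w) = 1 + cos(w)
w_0 = 1.310000: f = -0.383815, f' = 1.257850 → w_1 = 1.310000 - (-0.383815)/(1.257850) = 1.615136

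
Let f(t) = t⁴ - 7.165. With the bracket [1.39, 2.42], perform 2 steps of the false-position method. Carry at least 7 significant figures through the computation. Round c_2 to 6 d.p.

1.569178

f(1.390000) = -3.431990, f(2.420000) = 27.132421
step 1: c = 1.505656, f(c) = -2.025715 < 0 → new bracket [1.505656, 2.420000]
step 2: c = 1.569178, f(c) = -1.101977 < 0 → new bracket [1.569178, 2.420000]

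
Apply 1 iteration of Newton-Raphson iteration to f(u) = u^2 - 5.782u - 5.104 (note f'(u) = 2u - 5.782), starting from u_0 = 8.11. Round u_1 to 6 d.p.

6.790199

u_0 = 8.110000: f = 13.776080, f' = 10.438000 → u_1 = 8.110000 - (13.776080)/(10.438000) = 6.790199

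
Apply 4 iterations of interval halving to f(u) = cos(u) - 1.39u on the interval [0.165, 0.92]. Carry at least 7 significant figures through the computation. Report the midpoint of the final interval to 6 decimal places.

0.613281

f(0.165000) = 0.757068, f(0.920000) = -0.672980 (opposite signs)
step 1: m = 0.542500, f(m) = 0.102346 > 0 → root in [0.542500, 0.920000]
step 2: m = 0.731250, f(m) = -0.272097 < 0 → root in [0.542500, 0.731250]
step 3: m = 0.636875, f(m) = -0.081298 < 0 → root in [0.542500, 0.636875]
step 4: m = 0.589687, f(m) = 0.011449 > 0 → root in [0.589687, 0.636875]
Midpoint of [0.589687, 0.636875] = 0.613281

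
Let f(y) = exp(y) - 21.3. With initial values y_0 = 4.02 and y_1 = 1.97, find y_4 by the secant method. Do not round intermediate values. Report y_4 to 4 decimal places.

2.9714

f(y_0) = 34.401106, f(y_1) = -14.129324
y_2 = 1.970000 - (-14.129324)·(1.970000 - 4.020000)/(-14.129324 - (34.401106)) = 2.566844; f(y_2) = -8.275342
y_3 = 2.566844 - (-8.275342)·(2.566844 - 1.970000)/(-8.275342 - (-14.129324)) = 3.410559; f(y_3) = 8.982171
y_4 = 3.410559 - (8.982171)·(3.410559 - 2.566844)/(8.982171 - (-8.275342)) = 2.971423; f(y_4) = -1.780316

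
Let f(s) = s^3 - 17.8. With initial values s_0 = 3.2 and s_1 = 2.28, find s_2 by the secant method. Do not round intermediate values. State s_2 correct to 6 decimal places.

2.541614

f(s_0) = 14.968000, f(s_1) = -5.947648
s_2 = 2.280000 - (-5.947648)·(2.280000 - 3.200000)/(-5.947648 - (14.968000)) = 2.541614; f(s_2) = -1.381668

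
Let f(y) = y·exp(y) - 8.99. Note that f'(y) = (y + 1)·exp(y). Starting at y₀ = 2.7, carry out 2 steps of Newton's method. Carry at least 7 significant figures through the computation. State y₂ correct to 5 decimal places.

1.79241

y_0 = 2.700000: f = 31.185276, f' = 55.055007 → y_1 = 2.700000 - (31.185276)/(55.055007) = 2.133562
y_1 = 2.133562: f = 9.027692, f' = 26.462582 → y_2 = 2.133562 - (9.027692)/(26.462582) = 1.792412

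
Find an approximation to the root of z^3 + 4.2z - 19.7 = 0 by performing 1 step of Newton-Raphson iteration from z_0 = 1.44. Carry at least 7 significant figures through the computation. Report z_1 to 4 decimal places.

2.4635

f'(z) = 3z^2 + 4.2
z_0 = 1.440000: f = -10.666016, f' = 10.420800 → z_1 = 1.440000 - (-10.666016)/(10.420800) = 2.463531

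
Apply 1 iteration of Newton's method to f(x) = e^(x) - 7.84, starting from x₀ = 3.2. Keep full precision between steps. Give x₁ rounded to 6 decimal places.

f'(x) = e^(x)
x_0 = 3.200000: f = 16.692530, f' = 24.532530 → x_1 = 3.200000 - (16.692530)/(24.532530) = 2.519576

2.519576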